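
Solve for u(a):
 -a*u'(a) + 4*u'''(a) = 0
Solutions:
 u(a) = C1 + Integral(C2*airyai(2^(1/3)*a/2) + C3*airybi(2^(1/3)*a/2), a)


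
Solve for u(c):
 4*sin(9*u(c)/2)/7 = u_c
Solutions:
 -4*c/7 + log(cos(9*u(c)/2) - 1)/9 - log(cos(9*u(c)/2) + 1)/9 = C1


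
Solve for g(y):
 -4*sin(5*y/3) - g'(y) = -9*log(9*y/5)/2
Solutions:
 g(y) = C1 + 9*y*log(y)/2 - 9*y*log(5)/2 - 9*y/2 + 9*y*log(3) + 12*cos(5*y/3)/5


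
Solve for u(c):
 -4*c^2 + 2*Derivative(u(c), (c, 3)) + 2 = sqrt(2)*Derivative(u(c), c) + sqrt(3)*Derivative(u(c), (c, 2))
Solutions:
 u(c) = C1 + C2*exp(c*(sqrt(3) + sqrt(3 + 8*sqrt(2)))/4) + C3*exp(c*(-sqrt(3 + 8*sqrt(2)) + sqrt(3))/4) - 2*sqrt(2)*c^3/3 + 2*sqrt(3)*c^2 - 8*c - 5*sqrt(2)*c


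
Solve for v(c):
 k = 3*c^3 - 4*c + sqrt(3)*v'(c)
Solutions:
 v(c) = C1 - sqrt(3)*c^4/4 + 2*sqrt(3)*c^2/3 + sqrt(3)*c*k/3


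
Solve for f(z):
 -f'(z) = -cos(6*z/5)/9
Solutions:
 f(z) = C1 + 5*sin(6*z/5)/54


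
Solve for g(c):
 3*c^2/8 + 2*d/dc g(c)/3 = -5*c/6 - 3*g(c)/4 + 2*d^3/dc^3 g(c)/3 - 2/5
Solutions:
 g(c) = C1*exp(-c*(8*18^(1/3)/(sqrt(5793) + 81)^(1/3) + 12^(1/3)*(sqrt(5793) + 81)^(1/3))/24)*sin(2^(1/3)*3^(1/6)*c*(-2^(1/3)*3^(2/3)*(sqrt(5793) + 81)^(1/3)/24 + (sqrt(5793) + 81)^(-1/3))) + C2*exp(-c*(8*18^(1/3)/(sqrt(5793) + 81)^(1/3) + 12^(1/3)*(sqrt(5793) + 81)^(1/3))/24)*cos(2^(1/3)*3^(1/6)*c*(-2^(1/3)*3^(2/3)*(sqrt(5793) + 81)^(1/3)/24 + (sqrt(5793) + 81)^(-1/3))) + C3*exp(c*(8*18^(1/3)/(sqrt(5793) + 81)^(1/3) + 12^(1/3)*(sqrt(5793) + 81)^(1/3))/12) - c^2/2 - 2*c/9 - 136/405


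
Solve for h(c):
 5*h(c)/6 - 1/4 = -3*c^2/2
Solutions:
 h(c) = 3/10 - 9*c^2/5


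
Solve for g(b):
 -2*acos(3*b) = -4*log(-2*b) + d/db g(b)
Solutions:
 g(b) = C1 + 4*b*log(-b) - 2*b*acos(3*b) - 4*b + 4*b*log(2) + 2*sqrt(1 - 9*b^2)/3


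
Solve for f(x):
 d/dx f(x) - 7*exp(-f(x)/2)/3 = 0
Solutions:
 f(x) = 2*log(C1 + 7*x/6)


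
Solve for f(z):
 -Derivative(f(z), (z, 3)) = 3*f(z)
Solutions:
 f(z) = C3*exp(-3^(1/3)*z) + (C1*sin(3^(5/6)*z/2) + C2*cos(3^(5/6)*z/2))*exp(3^(1/3)*z/2)


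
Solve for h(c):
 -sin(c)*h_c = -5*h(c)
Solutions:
 h(c) = C1*sqrt(cos(c) - 1)*(cos(c)^2 - 2*cos(c) + 1)/(sqrt(cos(c) + 1)*(cos(c)^2 + 2*cos(c) + 1))


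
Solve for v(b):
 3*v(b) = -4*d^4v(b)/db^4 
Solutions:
 v(b) = (C1*sin(3^(1/4)*b/2) + C2*cos(3^(1/4)*b/2))*exp(-3^(1/4)*b/2) + (C3*sin(3^(1/4)*b/2) + C4*cos(3^(1/4)*b/2))*exp(3^(1/4)*b/2)


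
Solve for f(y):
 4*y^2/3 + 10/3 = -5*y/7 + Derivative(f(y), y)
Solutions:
 f(y) = C1 + 4*y^3/9 + 5*y^2/14 + 10*y/3


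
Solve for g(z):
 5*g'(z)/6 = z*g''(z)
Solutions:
 g(z) = C1 + C2*z^(11/6)


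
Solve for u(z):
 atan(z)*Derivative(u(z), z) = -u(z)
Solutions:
 u(z) = C1*exp(-Integral(1/atan(z), z))


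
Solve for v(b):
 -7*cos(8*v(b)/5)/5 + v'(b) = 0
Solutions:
 -7*b/5 - 5*log(sin(8*v(b)/5) - 1)/16 + 5*log(sin(8*v(b)/5) + 1)/16 = C1


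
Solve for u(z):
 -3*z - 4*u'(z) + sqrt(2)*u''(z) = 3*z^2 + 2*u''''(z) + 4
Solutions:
 u(z) = C1 + C2*exp(3^(1/3)*z*(sqrt(2)*3^(1/3)/(sqrt(3)*sqrt(108 - sqrt(2))/2 + 9)^(1/3) + 2*(sqrt(3)*sqrt(108 - sqrt(2))/2 + 9)^(1/3))/12)*sin(z*(-3*sqrt(6)/(3*sqrt(3)*sqrt(108 - sqrt(2))/2 + 27)^(1/3) + 2*sqrt(3)*(3*sqrt(3)*sqrt(108 - sqrt(2))/2 + 27)^(1/3))/12) + C3*exp(3^(1/3)*z*(sqrt(2)*3^(1/3)/(sqrt(3)*sqrt(108 - sqrt(2))/2 + 9)^(1/3) + 2*(sqrt(3)*sqrt(108 - sqrt(2))/2 + 9)^(1/3))/12)*cos(z*(-3*sqrt(6)/(3*sqrt(3)*sqrt(108 - sqrt(2))/2 + 27)^(1/3) + 2*sqrt(3)*(3*sqrt(3)*sqrt(108 - sqrt(2))/2 + 27)^(1/3))/12) + C4*exp(-3^(1/3)*z*(sqrt(2)*3^(1/3)/(sqrt(3)*sqrt(108 - sqrt(2))/2 + 9)^(1/3) + 2*(sqrt(3)*sqrt(108 - sqrt(2))/2 + 9)^(1/3))/6) - z^3/4 - 3*z^2/8 - 3*sqrt(2)*z^2/16 - 19*z/16 - 3*sqrt(2)*z/16


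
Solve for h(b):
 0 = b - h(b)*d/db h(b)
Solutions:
 h(b) = -sqrt(C1 + b^2)
 h(b) = sqrt(C1 + b^2)


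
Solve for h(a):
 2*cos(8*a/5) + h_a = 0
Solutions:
 h(a) = C1 - 5*sin(8*a/5)/4


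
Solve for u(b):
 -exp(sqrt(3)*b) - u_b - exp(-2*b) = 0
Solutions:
 u(b) = C1 - sqrt(3)*exp(sqrt(3)*b)/3 + exp(-2*b)/2


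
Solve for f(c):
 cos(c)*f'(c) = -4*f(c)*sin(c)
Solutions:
 f(c) = C1*cos(c)^4


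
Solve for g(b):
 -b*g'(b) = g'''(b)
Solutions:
 g(b) = C1 + Integral(C2*airyai(-b) + C3*airybi(-b), b)


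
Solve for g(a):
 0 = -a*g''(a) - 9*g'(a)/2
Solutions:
 g(a) = C1 + C2/a^(7/2)


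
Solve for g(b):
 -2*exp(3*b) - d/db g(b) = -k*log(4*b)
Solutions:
 g(b) = C1 + b*k*log(b) + b*k*(-1 + 2*log(2)) - 2*exp(3*b)/3


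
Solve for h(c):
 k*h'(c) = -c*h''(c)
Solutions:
 h(c) = C1 + c^(1 - re(k))*(C2*sin(log(c)*Abs(im(k))) + C3*cos(log(c)*im(k)))


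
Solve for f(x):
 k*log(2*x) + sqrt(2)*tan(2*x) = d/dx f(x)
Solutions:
 f(x) = C1 + k*x*(log(x) - 1) + k*x*log(2) - sqrt(2)*log(cos(2*x))/2


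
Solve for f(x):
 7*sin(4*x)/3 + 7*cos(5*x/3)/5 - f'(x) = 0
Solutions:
 f(x) = C1 + 21*sin(5*x/3)/25 - 7*cos(4*x)/12


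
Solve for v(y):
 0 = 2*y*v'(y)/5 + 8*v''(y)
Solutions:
 v(y) = C1 + C2*erf(sqrt(10)*y/20)


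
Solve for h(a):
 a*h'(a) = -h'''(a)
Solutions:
 h(a) = C1 + Integral(C2*airyai(-a) + C3*airybi(-a), a)


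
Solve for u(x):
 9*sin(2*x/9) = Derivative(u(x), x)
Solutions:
 u(x) = C1 - 81*cos(2*x/9)/2


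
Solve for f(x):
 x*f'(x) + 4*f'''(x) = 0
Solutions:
 f(x) = C1 + Integral(C2*airyai(-2^(1/3)*x/2) + C3*airybi(-2^(1/3)*x/2), x)


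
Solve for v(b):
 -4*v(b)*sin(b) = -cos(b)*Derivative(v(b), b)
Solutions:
 v(b) = C1/cos(b)^4


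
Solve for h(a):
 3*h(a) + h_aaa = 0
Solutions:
 h(a) = C3*exp(-3^(1/3)*a) + (C1*sin(3^(5/6)*a/2) + C2*cos(3^(5/6)*a/2))*exp(3^(1/3)*a/2)


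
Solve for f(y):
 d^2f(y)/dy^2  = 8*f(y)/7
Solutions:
 f(y) = C1*exp(-2*sqrt(14)*y/7) + C2*exp(2*sqrt(14)*y/7)


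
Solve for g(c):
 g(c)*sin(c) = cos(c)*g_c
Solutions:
 g(c) = C1/cos(c)


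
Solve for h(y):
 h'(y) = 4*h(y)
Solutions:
 h(y) = C1*exp(4*y)


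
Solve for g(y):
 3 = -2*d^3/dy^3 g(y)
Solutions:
 g(y) = C1 + C2*y + C3*y^2 - y^3/4


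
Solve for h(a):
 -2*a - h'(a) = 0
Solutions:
 h(a) = C1 - a^2


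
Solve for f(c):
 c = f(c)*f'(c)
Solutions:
 f(c) = -sqrt(C1 + c^2)
 f(c) = sqrt(C1 + c^2)


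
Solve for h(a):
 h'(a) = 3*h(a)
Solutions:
 h(a) = C1*exp(3*a)


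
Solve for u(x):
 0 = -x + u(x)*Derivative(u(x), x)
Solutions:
 u(x) = -sqrt(C1 + x^2)
 u(x) = sqrt(C1 + x^2)


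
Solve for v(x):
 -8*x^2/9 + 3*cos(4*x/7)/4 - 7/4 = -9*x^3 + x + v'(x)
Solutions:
 v(x) = C1 + 9*x^4/4 - 8*x^3/27 - x^2/2 - 7*x/4 + 21*sin(4*x/7)/16


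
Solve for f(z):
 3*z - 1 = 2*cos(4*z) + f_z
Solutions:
 f(z) = C1 + 3*z^2/2 - z - sin(4*z)/2


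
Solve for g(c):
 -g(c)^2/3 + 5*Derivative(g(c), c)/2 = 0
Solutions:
 g(c) = -15/(C1 + 2*c)


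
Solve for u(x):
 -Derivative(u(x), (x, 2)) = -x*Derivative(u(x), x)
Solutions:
 u(x) = C1 + C2*erfi(sqrt(2)*x/2)


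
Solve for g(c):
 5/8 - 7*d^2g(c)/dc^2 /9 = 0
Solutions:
 g(c) = C1 + C2*c + 45*c^2/112


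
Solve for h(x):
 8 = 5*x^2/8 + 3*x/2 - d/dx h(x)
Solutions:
 h(x) = C1 + 5*x^3/24 + 3*x^2/4 - 8*x


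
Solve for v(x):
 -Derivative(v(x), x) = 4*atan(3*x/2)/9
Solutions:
 v(x) = C1 - 4*x*atan(3*x/2)/9 + 4*log(9*x^2 + 4)/27


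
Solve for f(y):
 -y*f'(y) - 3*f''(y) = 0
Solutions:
 f(y) = C1 + C2*erf(sqrt(6)*y/6)


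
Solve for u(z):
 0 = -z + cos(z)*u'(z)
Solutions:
 u(z) = C1 + Integral(z/cos(z), z)


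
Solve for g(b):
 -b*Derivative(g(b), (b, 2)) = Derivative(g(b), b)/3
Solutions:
 g(b) = C1 + C2*b^(2/3)


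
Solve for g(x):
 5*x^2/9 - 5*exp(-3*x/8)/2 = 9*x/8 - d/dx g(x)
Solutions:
 g(x) = C1 - 5*x^3/27 + 9*x^2/16 - 20*exp(-3*x/8)/3


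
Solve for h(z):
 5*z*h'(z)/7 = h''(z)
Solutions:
 h(z) = C1 + C2*erfi(sqrt(70)*z/14)


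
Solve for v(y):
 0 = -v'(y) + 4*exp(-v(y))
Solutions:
 v(y) = log(C1 + 4*y)


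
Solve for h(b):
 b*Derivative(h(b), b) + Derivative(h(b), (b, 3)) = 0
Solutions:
 h(b) = C1 + Integral(C2*airyai(-b) + C3*airybi(-b), b)


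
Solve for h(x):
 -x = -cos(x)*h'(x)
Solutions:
 h(x) = C1 + Integral(x/cos(x), x)


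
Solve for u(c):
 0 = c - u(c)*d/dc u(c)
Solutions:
 u(c) = -sqrt(C1 + c^2)
 u(c) = sqrt(C1 + c^2)


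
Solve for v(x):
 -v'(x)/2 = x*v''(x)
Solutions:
 v(x) = C1 + C2*sqrt(x)


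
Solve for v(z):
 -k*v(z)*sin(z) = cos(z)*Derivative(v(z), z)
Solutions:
 v(z) = C1*exp(k*log(cos(z)))


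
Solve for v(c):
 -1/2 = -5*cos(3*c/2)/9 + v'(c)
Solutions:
 v(c) = C1 - c/2 + 10*sin(3*c/2)/27


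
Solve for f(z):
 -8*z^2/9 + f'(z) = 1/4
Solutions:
 f(z) = C1 + 8*z^3/27 + z/4


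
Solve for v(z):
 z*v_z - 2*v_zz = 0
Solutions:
 v(z) = C1 + C2*erfi(z/2)


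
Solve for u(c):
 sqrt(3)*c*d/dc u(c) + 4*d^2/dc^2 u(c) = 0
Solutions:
 u(c) = C1 + C2*erf(sqrt(2)*3^(1/4)*c/4)


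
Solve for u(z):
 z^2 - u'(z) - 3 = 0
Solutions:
 u(z) = C1 + z^3/3 - 3*z


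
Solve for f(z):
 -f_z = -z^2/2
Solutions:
 f(z) = C1 + z^3/6


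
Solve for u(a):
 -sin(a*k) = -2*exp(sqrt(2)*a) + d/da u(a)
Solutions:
 u(a) = C1 + sqrt(2)*exp(sqrt(2)*a) + cos(a*k)/k


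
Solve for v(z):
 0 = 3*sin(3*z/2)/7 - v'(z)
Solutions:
 v(z) = C1 - 2*cos(3*z/2)/7


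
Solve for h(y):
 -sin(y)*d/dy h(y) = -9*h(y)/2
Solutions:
 h(y) = C1*(cos(y) - 1)^(1/4)*(cos(y)^2 - 2*cos(y) + 1)/((cos(y) + 1)^(1/4)*(cos(y)^2 + 2*cos(y) + 1))


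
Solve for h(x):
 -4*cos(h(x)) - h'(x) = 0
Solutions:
 h(x) = pi - asin((C1 + exp(8*x))/(C1 - exp(8*x)))
 h(x) = asin((C1 + exp(8*x))/(C1 - exp(8*x)))


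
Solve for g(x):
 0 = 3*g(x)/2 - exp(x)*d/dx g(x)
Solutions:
 g(x) = C1*exp(-3*exp(-x)/2)


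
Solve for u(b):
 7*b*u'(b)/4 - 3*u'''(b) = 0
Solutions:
 u(b) = C1 + Integral(C2*airyai(126^(1/3)*b/6) + C3*airybi(126^(1/3)*b/6), b)


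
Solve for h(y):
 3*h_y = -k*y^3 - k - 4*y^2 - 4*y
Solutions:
 h(y) = C1 - k*y^4/12 - k*y/3 - 4*y^3/9 - 2*y^2/3


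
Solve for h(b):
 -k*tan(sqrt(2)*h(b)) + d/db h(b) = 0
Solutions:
 h(b) = sqrt(2)*(pi - asin(C1*exp(sqrt(2)*b*k)))/2
 h(b) = sqrt(2)*asin(C1*exp(sqrt(2)*b*k))/2


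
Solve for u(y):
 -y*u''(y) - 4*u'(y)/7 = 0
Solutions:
 u(y) = C1 + C2*y^(3/7)


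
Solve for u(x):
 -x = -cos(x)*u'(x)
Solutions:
 u(x) = C1 + Integral(x/cos(x), x)


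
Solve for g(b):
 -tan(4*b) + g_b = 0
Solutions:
 g(b) = C1 - log(cos(4*b))/4


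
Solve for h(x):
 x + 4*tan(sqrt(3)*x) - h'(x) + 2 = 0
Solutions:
 h(x) = C1 + x^2/2 + 2*x - 4*sqrt(3)*log(cos(sqrt(3)*x))/3


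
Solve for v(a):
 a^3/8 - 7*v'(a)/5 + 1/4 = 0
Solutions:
 v(a) = C1 + 5*a^4/224 + 5*a/28


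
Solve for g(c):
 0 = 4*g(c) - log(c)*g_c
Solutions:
 g(c) = C1*exp(4*li(c))


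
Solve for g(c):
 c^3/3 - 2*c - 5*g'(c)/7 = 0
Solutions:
 g(c) = C1 + 7*c^4/60 - 7*c^2/5


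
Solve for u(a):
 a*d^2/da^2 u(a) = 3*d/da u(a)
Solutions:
 u(a) = C1 + C2*a^4


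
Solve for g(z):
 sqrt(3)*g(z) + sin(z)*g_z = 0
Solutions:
 g(z) = C1*(cos(z) + 1)^(sqrt(3)/2)/(cos(z) - 1)^(sqrt(3)/2)


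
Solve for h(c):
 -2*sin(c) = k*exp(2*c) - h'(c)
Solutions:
 h(c) = C1 + k*exp(2*c)/2 - 2*cos(c)


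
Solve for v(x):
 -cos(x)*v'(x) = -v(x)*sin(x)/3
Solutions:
 v(x) = C1/cos(x)^(1/3)


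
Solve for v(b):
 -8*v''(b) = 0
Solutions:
 v(b) = C1 + C2*b


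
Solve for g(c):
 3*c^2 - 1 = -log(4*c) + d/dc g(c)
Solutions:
 g(c) = C1 + c^3 + c*log(c) - 2*c + c*log(4)


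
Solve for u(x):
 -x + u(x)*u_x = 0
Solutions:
 u(x) = -sqrt(C1 + x^2)
 u(x) = sqrt(C1 + x^2)


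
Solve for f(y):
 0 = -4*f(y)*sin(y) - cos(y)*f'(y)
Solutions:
 f(y) = C1*cos(y)^4


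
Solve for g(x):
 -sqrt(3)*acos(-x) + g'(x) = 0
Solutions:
 g(x) = C1 + sqrt(3)*(x*acos(-x) + sqrt(1 - x^2))


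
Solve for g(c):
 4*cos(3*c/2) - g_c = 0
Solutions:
 g(c) = C1 + 8*sin(3*c/2)/3


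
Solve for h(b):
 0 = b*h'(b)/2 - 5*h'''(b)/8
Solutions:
 h(b) = C1 + Integral(C2*airyai(10^(2/3)*b/5) + C3*airybi(10^(2/3)*b/5), b)


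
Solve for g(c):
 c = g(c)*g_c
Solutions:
 g(c) = -sqrt(C1 + c^2)
 g(c) = sqrt(C1 + c^2)


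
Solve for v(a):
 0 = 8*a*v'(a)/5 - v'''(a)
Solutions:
 v(a) = C1 + Integral(C2*airyai(2*5^(2/3)*a/5) + C3*airybi(2*5^(2/3)*a/5), a)


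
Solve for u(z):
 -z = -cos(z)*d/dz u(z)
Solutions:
 u(z) = C1 + Integral(z/cos(z), z)


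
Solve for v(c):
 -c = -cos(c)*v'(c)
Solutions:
 v(c) = C1 + Integral(c/cos(c), c)


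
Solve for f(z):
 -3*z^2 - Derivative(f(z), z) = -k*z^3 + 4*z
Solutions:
 f(z) = C1 + k*z^4/4 - z^3 - 2*z^2


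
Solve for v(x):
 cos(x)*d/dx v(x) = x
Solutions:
 v(x) = C1 + Integral(x/cos(x), x)


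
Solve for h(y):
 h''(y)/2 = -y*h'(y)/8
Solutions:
 h(y) = C1 + C2*erf(sqrt(2)*y/4)


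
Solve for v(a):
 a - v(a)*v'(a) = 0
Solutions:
 v(a) = -sqrt(C1 + a^2)
 v(a) = sqrt(C1 + a^2)


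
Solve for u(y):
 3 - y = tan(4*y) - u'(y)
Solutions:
 u(y) = C1 + y^2/2 - 3*y - log(cos(4*y))/4


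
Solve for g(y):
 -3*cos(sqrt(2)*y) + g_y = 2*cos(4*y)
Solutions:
 g(y) = C1 + sin(4*y)/2 + 3*sqrt(2)*sin(sqrt(2)*y)/2


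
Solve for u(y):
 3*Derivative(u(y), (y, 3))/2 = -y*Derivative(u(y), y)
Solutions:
 u(y) = C1 + Integral(C2*airyai(-2^(1/3)*3^(2/3)*y/3) + C3*airybi(-2^(1/3)*3^(2/3)*y/3), y)


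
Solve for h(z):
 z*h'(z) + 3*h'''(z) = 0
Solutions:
 h(z) = C1 + Integral(C2*airyai(-3^(2/3)*z/3) + C3*airybi(-3^(2/3)*z/3), z)


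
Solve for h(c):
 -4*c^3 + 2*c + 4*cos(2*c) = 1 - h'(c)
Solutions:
 h(c) = C1 + c^4 - c^2 + c - 2*sin(2*c)


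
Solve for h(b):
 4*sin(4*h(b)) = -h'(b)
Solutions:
 h(b) = -acos((-C1 - exp(32*b))/(C1 - exp(32*b)))/4 + pi/2
 h(b) = acos((-C1 - exp(32*b))/(C1 - exp(32*b)))/4


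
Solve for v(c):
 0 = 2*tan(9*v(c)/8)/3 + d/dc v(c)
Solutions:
 v(c) = -8*asin(C1*exp(-3*c/4))/9 + 8*pi/9
 v(c) = 8*asin(C1*exp(-3*c/4))/9


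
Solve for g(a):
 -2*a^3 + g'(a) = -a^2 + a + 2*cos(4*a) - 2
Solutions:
 g(a) = C1 + a^4/2 - a^3/3 + a^2/2 - 2*a + sin(4*a)/2


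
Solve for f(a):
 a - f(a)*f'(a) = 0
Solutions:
 f(a) = -sqrt(C1 + a^2)
 f(a) = sqrt(C1 + a^2)


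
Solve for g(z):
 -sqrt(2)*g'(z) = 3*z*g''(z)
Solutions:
 g(z) = C1 + C2*z^(1 - sqrt(2)/3)


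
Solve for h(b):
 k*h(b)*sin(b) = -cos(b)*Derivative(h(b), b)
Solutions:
 h(b) = C1*exp(k*log(cos(b)))


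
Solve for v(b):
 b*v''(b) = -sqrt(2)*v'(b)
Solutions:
 v(b) = C1 + C2*b^(1 - sqrt(2))


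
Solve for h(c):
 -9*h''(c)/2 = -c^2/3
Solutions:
 h(c) = C1 + C2*c + c^4/162


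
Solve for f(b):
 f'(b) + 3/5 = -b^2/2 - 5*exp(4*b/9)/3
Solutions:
 f(b) = C1 - b^3/6 - 3*b/5 - 15*exp(4*b/9)/4


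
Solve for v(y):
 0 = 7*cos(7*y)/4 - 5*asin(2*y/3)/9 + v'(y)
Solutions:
 v(y) = C1 + 5*y*asin(2*y/3)/9 + 5*sqrt(9 - 4*y^2)/18 - sin(7*y)/4


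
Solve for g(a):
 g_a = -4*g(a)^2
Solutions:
 g(a) = 1/(C1 + 4*a)


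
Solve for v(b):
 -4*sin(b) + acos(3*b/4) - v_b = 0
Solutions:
 v(b) = C1 + b*acos(3*b/4) - sqrt(16 - 9*b^2)/3 + 4*cos(b)


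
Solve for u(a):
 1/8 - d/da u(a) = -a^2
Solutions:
 u(a) = C1 + a^3/3 + a/8


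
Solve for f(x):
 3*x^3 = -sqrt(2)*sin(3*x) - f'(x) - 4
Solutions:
 f(x) = C1 - 3*x^4/4 - 4*x + sqrt(2)*cos(3*x)/3


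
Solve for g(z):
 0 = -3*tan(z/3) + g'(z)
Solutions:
 g(z) = C1 - 9*log(cos(z/3))


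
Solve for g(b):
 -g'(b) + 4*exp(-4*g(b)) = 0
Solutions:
 g(b) = log(-I*(C1 + 16*b)^(1/4))
 g(b) = log(I*(C1 + 16*b)^(1/4))
 g(b) = log(-(C1 + 16*b)^(1/4))
 g(b) = log(C1 + 16*b)/4


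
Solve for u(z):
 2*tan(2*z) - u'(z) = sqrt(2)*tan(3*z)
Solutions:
 u(z) = C1 - log(cos(2*z)) + sqrt(2)*log(cos(3*z))/3


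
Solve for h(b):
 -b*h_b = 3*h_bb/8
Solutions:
 h(b) = C1 + C2*erf(2*sqrt(3)*b/3)


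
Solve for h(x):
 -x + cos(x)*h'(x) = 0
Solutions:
 h(x) = C1 + Integral(x/cos(x), x)


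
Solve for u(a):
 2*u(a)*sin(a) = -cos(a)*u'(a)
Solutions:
 u(a) = C1*cos(a)^2


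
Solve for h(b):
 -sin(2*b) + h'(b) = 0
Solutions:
 h(b) = C1 - cos(2*b)/2


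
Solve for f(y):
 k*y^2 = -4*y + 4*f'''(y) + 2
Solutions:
 f(y) = C1 + C2*y + C3*y^2 + k*y^5/240 + y^4/24 - y^3/12


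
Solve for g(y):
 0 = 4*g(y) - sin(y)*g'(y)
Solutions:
 g(y) = C1*(cos(y)^2 - 2*cos(y) + 1)/(cos(y)^2 + 2*cos(y) + 1)


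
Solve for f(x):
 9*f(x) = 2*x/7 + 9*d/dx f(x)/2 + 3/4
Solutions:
 f(x) = C1*exp(2*x) + 2*x/63 + 25/252


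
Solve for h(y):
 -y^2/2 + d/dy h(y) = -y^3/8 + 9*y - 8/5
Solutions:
 h(y) = C1 - y^4/32 + y^3/6 + 9*y^2/2 - 8*y/5


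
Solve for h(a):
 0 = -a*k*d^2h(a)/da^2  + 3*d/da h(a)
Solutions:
 h(a) = C1 + a^(((re(k) + 3)*re(k) + im(k)^2)/(re(k)^2 + im(k)^2))*(C2*sin(3*log(a)*Abs(im(k))/(re(k)^2 + im(k)^2)) + C3*cos(3*log(a)*im(k)/(re(k)^2 + im(k)^2)))


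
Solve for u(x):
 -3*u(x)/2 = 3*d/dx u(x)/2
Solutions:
 u(x) = C1*exp(-x)


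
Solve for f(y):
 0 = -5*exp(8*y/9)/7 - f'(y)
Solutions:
 f(y) = C1 - 45*exp(8*y/9)/56


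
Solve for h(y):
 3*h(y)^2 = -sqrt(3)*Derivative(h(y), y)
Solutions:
 h(y) = 1/(C1 + sqrt(3)*y)


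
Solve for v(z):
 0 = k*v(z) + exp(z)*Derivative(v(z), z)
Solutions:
 v(z) = C1*exp(k*exp(-z))


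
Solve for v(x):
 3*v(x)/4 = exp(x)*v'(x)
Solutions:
 v(x) = C1*exp(-3*exp(-x)/4)


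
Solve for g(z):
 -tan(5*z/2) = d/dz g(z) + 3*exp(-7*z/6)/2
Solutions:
 g(z) = C1 - log(tan(5*z/2)^2 + 1)/5 + 9*exp(-7*z/6)/7


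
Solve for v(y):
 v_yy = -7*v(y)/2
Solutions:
 v(y) = C1*sin(sqrt(14)*y/2) + C2*cos(sqrt(14)*y/2)


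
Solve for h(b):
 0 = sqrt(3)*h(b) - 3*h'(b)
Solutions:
 h(b) = C1*exp(sqrt(3)*b/3)


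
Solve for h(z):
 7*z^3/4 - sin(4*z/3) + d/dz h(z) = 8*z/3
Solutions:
 h(z) = C1 - 7*z^4/16 + 4*z^2/3 - 3*cos(4*z/3)/4


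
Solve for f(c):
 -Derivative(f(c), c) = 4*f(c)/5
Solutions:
 f(c) = C1*exp(-4*c/5)


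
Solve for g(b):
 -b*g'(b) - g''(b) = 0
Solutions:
 g(b) = C1 + C2*erf(sqrt(2)*b/2)


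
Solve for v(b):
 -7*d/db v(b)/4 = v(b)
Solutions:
 v(b) = C1*exp(-4*b/7)


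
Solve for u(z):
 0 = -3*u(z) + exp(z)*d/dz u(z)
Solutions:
 u(z) = C1*exp(-3*exp(-z))


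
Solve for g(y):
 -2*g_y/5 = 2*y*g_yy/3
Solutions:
 g(y) = C1 + C2*y^(2/5)


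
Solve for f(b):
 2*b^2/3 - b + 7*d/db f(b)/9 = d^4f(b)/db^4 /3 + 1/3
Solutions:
 f(b) = C1 + C4*exp(3^(2/3)*7^(1/3)*b/3) - 2*b^3/7 + 9*b^2/14 + 3*b/7 + (C2*sin(3^(1/6)*7^(1/3)*b/2) + C3*cos(3^(1/6)*7^(1/3)*b/2))*exp(-3^(2/3)*7^(1/3)*b/6)


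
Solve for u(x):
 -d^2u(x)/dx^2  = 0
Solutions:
 u(x) = C1 + C2*x


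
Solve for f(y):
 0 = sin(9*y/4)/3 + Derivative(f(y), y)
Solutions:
 f(y) = C1 + 4*cos(9*y/4)/27


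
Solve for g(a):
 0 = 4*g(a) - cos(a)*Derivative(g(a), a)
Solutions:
 g(a) = C1*(sin(a)^2 + 2*sin(a) + 1)/(sin(a)^2 - 2*sin(a) + 1)


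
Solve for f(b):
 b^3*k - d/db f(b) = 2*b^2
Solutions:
 f(b) = C1 + b^4*k/4 - 2*b^3/3


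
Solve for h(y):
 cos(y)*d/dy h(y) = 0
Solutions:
 h(y) = C1


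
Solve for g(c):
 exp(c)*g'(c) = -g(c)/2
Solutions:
 g(c) = C1*exp(exp(-c)/2)


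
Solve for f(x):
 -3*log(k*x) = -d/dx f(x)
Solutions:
 f(x) = C1 + 3*x*log(k*x) - 3*x


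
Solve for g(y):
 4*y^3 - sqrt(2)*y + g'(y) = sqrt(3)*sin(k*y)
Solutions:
 g(y) = C1 - y^4 + sqrt(2)*y^2/2 - sqrt(3)*cos(k*y)/k


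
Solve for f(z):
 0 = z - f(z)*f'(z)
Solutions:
 f(z) = -sqrt(C1 + z^2)
 f(z) = sqrt(C1 + z^2)


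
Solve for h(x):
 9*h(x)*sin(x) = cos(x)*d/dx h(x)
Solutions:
 h(x) = C1/cos(x)^9


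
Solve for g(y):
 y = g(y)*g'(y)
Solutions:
 g(y) = -sqrt(C1 + y^2)
 g(y) = sqrt(C1 + y^2)


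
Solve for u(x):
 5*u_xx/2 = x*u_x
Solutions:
 u(x) = C1 + C2*erfi(sqrt(5)*x/5)


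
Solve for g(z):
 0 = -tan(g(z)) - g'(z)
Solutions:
 g(z) = pi - asin(C1*exp(-z))
 g(z) = asin(C1*exp(-z))


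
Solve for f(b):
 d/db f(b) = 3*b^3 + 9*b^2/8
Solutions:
 f(b) = C1 + 3*b^4/4 + 3*b^3/8


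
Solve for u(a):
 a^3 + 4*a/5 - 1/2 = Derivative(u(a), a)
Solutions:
 u(a) = C1 + a^4/4 + 2*a^2/5 - a/2


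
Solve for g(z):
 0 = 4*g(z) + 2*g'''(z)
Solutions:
 g(z) = C3*exp(-2^(1/3)*z) + (C1*sin(2^(1/3)*sqrt(3)*z/2) + C2*cos(2^(1/3)*sqrt(3)*z/2))*exp(2^(1/3)*z/2)


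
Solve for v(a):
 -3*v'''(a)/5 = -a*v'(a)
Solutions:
 v(a) = C1 + Integral(C2*airyai(3^(2/3)*5^(1/3)*a/3) + C3*airybi(3^(2/3)*5^(1/3)*a/3), a)


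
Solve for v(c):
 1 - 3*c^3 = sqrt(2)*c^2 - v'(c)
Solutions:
 v(c) = C1 + 3*c^4/4 + sqrt(2)*c^3/3 - c


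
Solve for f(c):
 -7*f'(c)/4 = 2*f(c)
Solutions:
 f(c) = C1*exp(-8*c/7)


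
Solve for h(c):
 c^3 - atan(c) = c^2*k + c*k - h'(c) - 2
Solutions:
 h(c) = C1 - c^4/4 + c^3*k/3 + c^2*k/2 + c*atan(c) - 2*c - log(c^2 + 1)/2


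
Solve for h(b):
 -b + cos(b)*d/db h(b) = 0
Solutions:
 h(b) = C1 + Integral(b/cos(b), b)


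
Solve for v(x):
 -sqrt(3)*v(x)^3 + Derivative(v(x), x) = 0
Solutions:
 v(x) = -sqrt(2)*sqrt(-1/(C1 + sqrt(3)*x))/2
 v(x) = sqrt(2)*sqrt(-1/(C1 + sqrt(3)*x))/2


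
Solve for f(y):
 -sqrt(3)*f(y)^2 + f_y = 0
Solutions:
 f(y) = -1/(C1 + sqrt(3)*y)


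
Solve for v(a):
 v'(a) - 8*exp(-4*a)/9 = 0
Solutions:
 v(a) = C1 - 2*exp(-4*a)/9


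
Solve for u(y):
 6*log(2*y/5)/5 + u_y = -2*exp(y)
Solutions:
 u(y) = C1 - 6*y*log(y)/5 + 6*y*(-log(2) + 1 + log(5))/5 - 2*exp(y)


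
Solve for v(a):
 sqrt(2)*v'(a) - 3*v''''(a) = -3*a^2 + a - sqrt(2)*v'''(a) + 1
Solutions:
 v(a) = C1 + C2*exp(a*(-2^(2/3)*(9*sqrt(1506) + 247*sqrt(2))^(1/3) - 4*2^(1/3)/(9*sqrt(1506) + 247*sqrt(2))^(1/3) + 4*sqrt(2))/36)*sin(2^(1/3)*sqrt(3)*a*(-2^(1/3)*(9*sqrt(1506) + 247*sqrt(2))^(1/3) + 4/(9*sqrt(1506) + 247*sqrt(2))^(1/3))/36) + C3*exp(a*(-2^(2/3)*(9*sqrt(1506) + 247*sqrt(2))^(1/3) - 4*2^(1/3)/(9*sqrt(1506) + 247*sqrt(2))^(1/3) + 4*sqrt(2))/36)*cos(2^(1/3)*sqrt(3)*a*(-2^(1/3)*(9*sqrt(1506) + 247*sqrt(2))^(1/3) + 4/(9*sqrt(1506) + 247*sqrt(2))^(1/3))/36) + C4*exp(a*(4*2^(1/3)/(9*sqrt(1506) + 247*sqrt(2))^(1/3) + 2*sqrt(2) + 2^(2/3)*(9*sqrt(1506) + 247*sqrt(2))^(1/3))/18) - sqrt(2)*a^3/2 + sqrt(2)*a^2/4 + 7*sqrt(2)*a/2


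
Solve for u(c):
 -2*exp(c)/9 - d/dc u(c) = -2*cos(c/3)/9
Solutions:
 u(c) = C1 - 2*exp(c)/9 + 2*sin(c/3)/3


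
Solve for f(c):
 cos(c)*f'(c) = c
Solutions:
 f(c) = C1 + Integral(c/cos(c), c)


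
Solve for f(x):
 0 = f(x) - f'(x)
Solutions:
 f(x) = C1*exp(x)


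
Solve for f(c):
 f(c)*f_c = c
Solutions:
 f(c) = -sqrt(C1 + c^2)
 f(c) = sqrt(C1 + c^2)


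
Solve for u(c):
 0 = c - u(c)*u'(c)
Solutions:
 u(c) = -sqrt(C1 + c^2)
 u(c) = sqrt(C1 + c^2)


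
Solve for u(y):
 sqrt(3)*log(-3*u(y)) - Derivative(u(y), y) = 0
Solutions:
 -sqrt(3)*Integral(1/(log(-_y) + log(3)), (_y, u(y)))/3 = C1 - y


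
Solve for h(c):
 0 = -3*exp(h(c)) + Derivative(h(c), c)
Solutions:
 h(c) = log(-1/(C1 + 3*c))


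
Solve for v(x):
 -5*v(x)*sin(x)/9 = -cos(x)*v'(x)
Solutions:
 v(x) = C1/cos(x)^(5/9)


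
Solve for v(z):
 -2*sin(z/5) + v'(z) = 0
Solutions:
 v(z) = C1 - 10*cos(z/5)


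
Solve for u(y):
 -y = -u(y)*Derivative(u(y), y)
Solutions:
 u(y) = -sqrt(C1 + y^2)
 u(y) = sqrt(C1 + y^2)


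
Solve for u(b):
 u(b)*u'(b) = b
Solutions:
 u(b) = -sqrt(C1 + b^2)
 u(b) = sqrt(C1 + b^2)


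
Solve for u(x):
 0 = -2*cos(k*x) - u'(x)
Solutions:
 u(x) = C1 - 2*sin(k*x)/k


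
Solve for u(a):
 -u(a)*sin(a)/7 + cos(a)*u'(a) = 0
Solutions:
 u(a) = C1/cos(a)^(1/7)


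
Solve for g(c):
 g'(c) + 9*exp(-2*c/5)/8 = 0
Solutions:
 g(c) = C1 + 45*exp(-2*c/5)/16


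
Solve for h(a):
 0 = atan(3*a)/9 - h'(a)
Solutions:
 h(a) = C1 + a*atan(3*a)/9 - log(9*a^2 + 1)/54


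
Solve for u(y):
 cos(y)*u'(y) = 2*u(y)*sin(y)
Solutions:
 u(y) = C1/cos(y)^2


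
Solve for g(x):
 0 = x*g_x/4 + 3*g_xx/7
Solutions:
 g(x) = C1 + C2*erf(sqrt(42)*x/12)


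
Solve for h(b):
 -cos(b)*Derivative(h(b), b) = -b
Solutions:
 h(b) = C1 + Integral(b/cos(b), b)


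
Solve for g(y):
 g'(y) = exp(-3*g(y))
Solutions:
 g(y) = log(C1 + 3*y)/3
 g(y) = log((-3^(1/3) - 3^(5/6)*I)*(C1 + y)^(1/3)/2)
 g(y) = log((-3^(1/3) + 3^(5/6)*I)*(C1 + y)^(1/3)/2)


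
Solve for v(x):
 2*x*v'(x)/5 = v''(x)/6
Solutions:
 v(x) = C1 + C2*erfi(sqrt(30)*x/5)


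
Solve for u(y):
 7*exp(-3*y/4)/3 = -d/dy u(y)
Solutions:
 u(y) = C1 + 28*exp(-3*y/4)/9


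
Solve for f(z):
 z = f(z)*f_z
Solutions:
 f(z) = -sqrt(C1 + z^2)
 f(z) = sqrt(C1 + z^2)


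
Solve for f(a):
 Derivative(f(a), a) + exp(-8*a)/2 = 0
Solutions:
 f(a) = C1 + exp(-8*a)/16


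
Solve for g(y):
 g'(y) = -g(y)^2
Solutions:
 g(y) = 1/(C1 + y)


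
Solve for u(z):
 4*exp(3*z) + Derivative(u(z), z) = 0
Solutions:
 u(z) = C1 - 4*exp(3*z)/3


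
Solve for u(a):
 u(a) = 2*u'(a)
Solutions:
 u(a) = C1*exp(a/2)


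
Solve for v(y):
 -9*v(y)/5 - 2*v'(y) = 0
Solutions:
 v(y) = C1*exp(-9*y/10)


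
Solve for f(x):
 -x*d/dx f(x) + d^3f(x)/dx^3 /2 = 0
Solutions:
 f(x) = C1 + Integral(C2*airyai(2^(1/3)*x) + C3*airybi(2^(1/3)*x), x)


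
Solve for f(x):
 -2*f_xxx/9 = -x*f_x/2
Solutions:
 f(x) = C1 + Integral(C2*airyai(2^(1/3)*3^(2/3)*x/2) + C3*airybi(2^(1/3)*3^(2/3)*x/2), x)


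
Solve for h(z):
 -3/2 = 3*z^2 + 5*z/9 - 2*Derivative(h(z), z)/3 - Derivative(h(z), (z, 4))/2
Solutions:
 h(z) = C1 + C4*exp(-6^(2/3)*z/3) + 3*z^3/2 + 5*z^2/12 + 9*z/4 + (C2*sin(2^(2/3)*3^(1/6)*z/2) + C3*cos(2^(2/3)*3^(1/6)*z/2))*exp(6^(2/3)*z/6)


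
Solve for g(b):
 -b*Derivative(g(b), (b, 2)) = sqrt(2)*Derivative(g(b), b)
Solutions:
 g(b) = C1 + C2*b^(1 - sqrt(2))


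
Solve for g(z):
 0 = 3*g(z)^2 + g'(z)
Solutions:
 g(z) = 1/(C1 + 3*z)


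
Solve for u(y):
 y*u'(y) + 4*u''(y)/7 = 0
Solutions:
 u(y) = C1 + C2*erf(sqrt(14)*y/4)


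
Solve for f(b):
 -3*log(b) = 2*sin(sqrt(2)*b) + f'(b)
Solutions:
 f(b) = C1 - 3*b*log(b) + 3*b + sqrt(2)*cos(sqrt(2)*b)


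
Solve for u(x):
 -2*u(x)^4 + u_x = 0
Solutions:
 u(x) = (-1/(C1 + 6*x))^(1/3)
 u(x) = (-1/(C1 + 2*x))^(1/3)*(-3^(2/3) - 3*3^(1/6)*I)/6
 u(x) = (-1/(C1 + 2*x))^(1/3)*(-3^(2/3) + 3*3^(1/6)*I)/6


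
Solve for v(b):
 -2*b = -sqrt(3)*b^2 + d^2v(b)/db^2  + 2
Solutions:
 v(b) = C1 + C2*b + sqrt(3)*b^4/12 - b^3/3 - b^2


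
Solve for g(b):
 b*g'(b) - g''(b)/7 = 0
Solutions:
 g(b) = C1 + C2*erfi(sqrt(14)*b/2)


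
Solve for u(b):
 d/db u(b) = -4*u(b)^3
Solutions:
 u(b) = -sqrt(2)*sqrt(-1/(C1 - 4*b))/2
 u(b) = sqrt(2)*sqrt(-1/(C1 - 4*b))/2


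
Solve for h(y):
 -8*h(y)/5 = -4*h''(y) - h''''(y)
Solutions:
 h(y) = C1*exp(-y*sqrt(-2 + 2*sqrt(35)/5)) + C2*exp(y*sqrt(-2 + 2*sqrt(35)/5)) + C3*sin(y*sqrt(2 + 2*sqrt(35)/5)) + C4*cos(y*sqrt(2 + 2*sqrt(35)/5))


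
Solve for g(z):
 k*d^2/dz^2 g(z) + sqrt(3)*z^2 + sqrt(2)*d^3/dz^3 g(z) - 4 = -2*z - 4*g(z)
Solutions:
 g(z) = C1*exp(-z*(2^(5/6)*k^2/(2*(k^3/4 + sqrt(-k^6 + (k^3 + 108)^2)/4 + 27)^(1/3)) + sqrt(2)*k + 2*2^(1/6)*(k^3/4 + sqrt(-k^6 + (k^3 + 108)^2)/4 + 27)^(1/3))/6) + C2*exp(z*(-2^(5/6)*k^2/((-1 + sqrt(3)*I)*(k^3/4 + sqrt(-k^6 + (k^3 + 108)^2)/4 + 27)^(1/3)) - sqrt(2)*k + 2^(1/6)*(k^3/4 + sqrt(-k^6 + (k^3 + 108)^2)/4 + 27)^(1/3) - 2^(1/6)*sqrt(3)*I*(k^3/4 + sqrt(-k^6 + (k^3 + 108)^2)/4 + 27)^(1/3))/6) + C3*exp(z*(2^(5/6)*k^2/((1 + sqrt(3)*I)*(k^3/4 + sqrt(-k^6 + (k^3 + 108)^2)/4 + 27)^(1/3)) - sqrt(2)*k + 2^(1/6)*(k^3/4 + sqrt(-k^6 + (k^3 + 108)^2)/4 + 27)^(1/3) + 2^(1/6)*sqrt(3)*I*(k^3/4 + sqrt(-k^6 + (k^3 + 108)^2)/4 + 27)^(1/3))/6) + sqrt(3)*k/8 - sqrt(3)*z^2/4 - z/2 + 1


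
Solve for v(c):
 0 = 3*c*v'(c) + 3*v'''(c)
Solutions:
 v(c) = C1 + Integral(C2*airyai(-c) + C3*airybi(-c), c)


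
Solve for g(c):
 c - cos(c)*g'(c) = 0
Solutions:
 g(c) = C1 + Integral(c/cos(c), c)


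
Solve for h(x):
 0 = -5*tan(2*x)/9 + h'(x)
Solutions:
 h(x) = C1 - 5*log(cos(2*x))/18


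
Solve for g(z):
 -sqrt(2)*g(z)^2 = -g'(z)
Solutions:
 g(z) = -1/(C1 + sqrt(2)*z)


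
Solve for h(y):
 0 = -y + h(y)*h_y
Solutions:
 h(y) = -sqrt(C1 + y^2)
 h(y) = sqrt(C1 + y^2)


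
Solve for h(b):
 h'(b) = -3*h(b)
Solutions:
 h(b) = C1*exp(-3*b)


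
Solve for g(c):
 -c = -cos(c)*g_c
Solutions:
 g(c) = C1 + Integral(c/cos(c), c)


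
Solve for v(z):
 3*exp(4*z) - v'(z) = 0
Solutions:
 v(z) = C1 + 3*exp(4*z)/4


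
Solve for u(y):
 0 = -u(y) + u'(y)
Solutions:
 u(y) = C1*exp(y)


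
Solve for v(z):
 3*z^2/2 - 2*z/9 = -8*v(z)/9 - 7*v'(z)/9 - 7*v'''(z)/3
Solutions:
 v(z) = C1*exp(7^(1/3)*z*(-7/(36 + sqrt(1345))^(1/3) + 7^(1/3)*(36 + sqrt(1345))^(1/3))/42)*sin(sqrt(3)*7^(1/3)*z*(7/(36 + sqrt(1345))^(1/3) + 7^(1/3)*(36 + sqrt(1345))^(1/3))/42) + C2*exp(7^(1/3)*z*(-7/(36 + sqrt(1345))^(1/3) + 7^(1/3)*(36 + sqrt(1345))^(1/3))/42)*cos(sqrt(3)*7^(1/3)*z*(7/(36 + sqrt(1345))^(1/3) + 7^(1/3)*(36 + sqrt(1345))^(1/3))/42) + C3*exp(-7^(1/3)*z*(-7/(36 + sqrt(1345))^(1/3) + 7^(1/3)*(36 + sqrt(1345))^(1/3))/21) - 27*z^2/16 + 205*z/64 - 1435/512


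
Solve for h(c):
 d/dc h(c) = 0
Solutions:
 h(c) = C1


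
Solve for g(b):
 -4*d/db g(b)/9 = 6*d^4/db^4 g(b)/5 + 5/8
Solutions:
 g(b) = C1 + C4*exp(-10^(1/3)*b/3) - 45*b/32 + (C2*sin(10^(1/3)*sqrt(3)*b/6) + C3*cos(10^(1/3)*sqrt(3)*b/6))*exp(10^(1/3)*b/6)


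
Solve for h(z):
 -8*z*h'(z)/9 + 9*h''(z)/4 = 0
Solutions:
 h(z) = C1 + C2*erfi(4*z/9)


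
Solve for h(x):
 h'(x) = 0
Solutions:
 h(x) = C1


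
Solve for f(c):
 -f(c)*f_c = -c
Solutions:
 f(c) = -sqrt(C1 + c^2)
 f(c) = sqrt(C1 + c^2)


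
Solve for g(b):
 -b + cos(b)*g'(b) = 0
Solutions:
 g(b) = C1 + Integral(b/cos(b), b)


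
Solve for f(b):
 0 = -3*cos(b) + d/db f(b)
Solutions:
 f(b) = C1 + 3*sin(b)


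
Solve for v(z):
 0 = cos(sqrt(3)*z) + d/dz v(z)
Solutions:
 v(z) = C1 - sqrt(3)*sin(sqrt(3)*z)/3


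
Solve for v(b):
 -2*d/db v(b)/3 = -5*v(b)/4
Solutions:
 v(b) = C1*exp(15*b/8)


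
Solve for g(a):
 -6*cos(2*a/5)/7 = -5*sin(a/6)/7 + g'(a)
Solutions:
 g(a) = C1 - 15*sin(2*a/5)/7 - 30*cos(a/6)/7


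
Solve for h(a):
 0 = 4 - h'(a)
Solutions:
 h(a) = C1 + 4*a


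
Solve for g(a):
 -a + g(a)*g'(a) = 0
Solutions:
 g(a) = -sqrt(C1 + a^2)
 g(a) = sqrt(C1 + a^2)


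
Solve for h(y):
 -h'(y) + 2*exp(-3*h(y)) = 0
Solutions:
 h(y) = log(C1 + 6*y)/3
 h(y) = log((-3^(1/3) - 3^(5/6)*I)*(C1 + 2*y)^(1/3)/2)
 h(y) = log((-3^(1/3) + 3^(5/6)*I)*(C1 + 2*y)^(1/3)/2)


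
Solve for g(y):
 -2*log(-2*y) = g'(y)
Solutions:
 g(y) = C1 - 2*y*log(-y) + 2*y*(1 - log(2))


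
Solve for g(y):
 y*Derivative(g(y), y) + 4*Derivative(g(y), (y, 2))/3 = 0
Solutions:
 g(y) = C1 + C2*erf(sqrt(6)*y/4)


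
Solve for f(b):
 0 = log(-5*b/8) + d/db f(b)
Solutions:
 f(b) = C1 - b*log(-b) + b*(-log(5) + 1 + 3*log(2))


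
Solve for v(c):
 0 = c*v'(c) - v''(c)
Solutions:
 v(c) = C1 + C2*erfi(sqrt(2)*c/2)


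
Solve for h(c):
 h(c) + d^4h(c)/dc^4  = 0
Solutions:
 h(c) = (C1*sin(sqrt(2)*c/2) + C2*cos(sqrt(2)*c/2))*exp(-sqrt(2)*c/2) + (C3*sin(sqrt(2)*c/2) + C4*cos(sqrt(2)*c/2))*exp(sqrt(2)*c/2)


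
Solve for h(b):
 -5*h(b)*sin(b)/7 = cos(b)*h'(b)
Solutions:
 h(b) = C1*cos(b)^(5/7)


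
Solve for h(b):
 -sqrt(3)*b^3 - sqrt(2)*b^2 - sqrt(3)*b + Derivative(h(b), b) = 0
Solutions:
 h(b) = C1 + sqrt(3)*b^4/4 + sqrt(2)*b^3/3 + sqrt(3)*b^2/2


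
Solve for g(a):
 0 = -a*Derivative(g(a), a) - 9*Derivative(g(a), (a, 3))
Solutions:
 g(a) = C1 + Integral(C2*airyai(-3^(1/3)*a/3) + C3*airybi(-3^(1/3)*a/3), a)


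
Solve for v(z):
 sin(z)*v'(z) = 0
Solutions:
 v(z) = C1


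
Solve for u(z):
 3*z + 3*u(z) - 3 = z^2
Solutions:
 u(z) = z^2/3 - z + 1


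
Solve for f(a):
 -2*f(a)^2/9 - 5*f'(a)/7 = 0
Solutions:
 f(a) = 45/(C1 + 14*a)


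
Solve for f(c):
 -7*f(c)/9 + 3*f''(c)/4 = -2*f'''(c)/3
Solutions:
 f(c) = C1*exp(-c*(27*3^(1/3)/(16*sqrt(2569) + 815)^(1/3) + 18 + 3^(2/3)*(16*sqrt(2569) + 815)^(1/3))/48)*sin(3^(1/6)*c*(-(16*sqrt(2569) + 815)^(1/3) + 9*3^(2/3)/(16*sqrt(2569) + 815)^(1/3))/16) + C2*exp(-c*(27*3^(1/3)/(16*sqrt(2569) + 815)^(1/3) + 18 + 3^(2/3)*(16*sqrt(2569) + 815)^(1/3))/48)*cos(3^(1/6)*c*(-(16*sqrt(2569) + 815)^(1/3) + 9*3^(2/3)/(16*sqrt(2569) + 815)^(1/3))/16) + C3*exp(c*(-9 + 27*3^(1/3)/(16*sqrt(2569) + 815)^(1/3) + 3^(2/3)*(16*sqrt(2569) + 815)^(1/3))/24)


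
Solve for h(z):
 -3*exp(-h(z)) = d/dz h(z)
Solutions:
 h(z) = log(C1 - 3*z)


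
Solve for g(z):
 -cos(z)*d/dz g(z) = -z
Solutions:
 g(z) = C1 + Integral(z/cos(z), z)


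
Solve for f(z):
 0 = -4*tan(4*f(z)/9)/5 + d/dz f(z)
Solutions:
 f(z) = -9*asin(C1*exp(16*z/45))/4 + 9*pi/4
 f(z) = 9*asin(C1*exp(16*z/45))/4


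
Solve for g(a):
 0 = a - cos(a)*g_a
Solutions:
 g(a) = C1 + Integral(a/cos(a), a)


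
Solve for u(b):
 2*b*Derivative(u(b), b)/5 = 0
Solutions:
 u(b) = C1


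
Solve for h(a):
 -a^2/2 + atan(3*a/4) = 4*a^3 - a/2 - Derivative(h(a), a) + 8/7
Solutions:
 h(a) = C1 + a^4 + a^3/6 - a^2/4 - a*atan(3*a/4) + 8*a/7 + 2*log(9*a^2 + 16)/3


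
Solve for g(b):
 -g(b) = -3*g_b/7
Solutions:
 g(b) = C1*exp(7*b/3)


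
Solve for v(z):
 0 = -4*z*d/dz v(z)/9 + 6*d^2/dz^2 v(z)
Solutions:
 v(z) = C1 + C2*erfi(sqrt(3)*z/9)


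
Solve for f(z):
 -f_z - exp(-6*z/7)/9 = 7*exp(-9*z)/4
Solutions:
 f(z) = C1 + 7*exp(-9*z)/36 + 7*exp(-6*z/7)/54


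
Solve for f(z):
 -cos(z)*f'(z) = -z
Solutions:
 f(z) = C1 + Integral(z/cos(z), z)


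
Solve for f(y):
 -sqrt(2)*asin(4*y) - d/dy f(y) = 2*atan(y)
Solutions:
 f(y) = C1 - 2*y*atan(y) - sqrt(2)*(y*asin(4*y) + sqrt(1 - 16*y^2)/4) + log(y^2 + 1)


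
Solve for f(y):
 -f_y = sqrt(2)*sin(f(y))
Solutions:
 f(y) = -acos((-C1 - exp(2*sqrt(2)*y))/(C1 - exp(2*sqrt(2)*y))) + 2*pi
 f(y) = acos((-C1 - exp(2*sqrt(2)*y))/(C1 - exp(2*sqrt(2)*y)))


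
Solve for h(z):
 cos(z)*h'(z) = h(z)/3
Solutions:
 h(z) = C1*(sin(z) + 1)^(1/6)/(sin(z) - 1)^(1/6)


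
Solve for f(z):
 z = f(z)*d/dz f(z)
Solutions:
 f(z) = -sqrt(C1 + z^2)
 f(z) = sqrt(C1 + z^2)


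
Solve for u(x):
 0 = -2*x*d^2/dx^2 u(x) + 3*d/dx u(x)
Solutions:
 u(x) = C1 + C2*x^(5/2)


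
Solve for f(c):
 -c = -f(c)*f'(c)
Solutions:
 f(c) = -sqrt(C1 + c^2)
 f(c) = sqrt(C1 + c^2)


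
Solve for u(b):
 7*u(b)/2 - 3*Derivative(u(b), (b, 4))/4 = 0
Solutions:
 u(b) = C1*exp(-14^(1/4)*3^(3/4)*b/3) + C2*exp(14^(1/4)*3^(3/4)*b/3) + C3*sin(14^(1/4)*3^(3/4)*b/3) + C4*cos(14^(1/4)*3^(3/4)*b/3)


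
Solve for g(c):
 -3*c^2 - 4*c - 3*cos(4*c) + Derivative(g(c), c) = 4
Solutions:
 g(c) = C1 + c^3 + 2*c^2 + 4*c + 3*sin(4*c)/4


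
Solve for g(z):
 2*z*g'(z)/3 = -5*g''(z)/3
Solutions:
 g(z) = C1 + C2*erf(sqrt(5)*z/5)


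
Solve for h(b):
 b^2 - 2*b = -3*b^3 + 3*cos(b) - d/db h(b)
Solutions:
 h(b) = C1 - 3*b^4/4 - b^3/3 + b^2 + 3*sin(b)


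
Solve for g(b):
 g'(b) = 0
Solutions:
 g(b) = C1


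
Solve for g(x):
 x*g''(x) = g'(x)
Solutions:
 g(x) = C1 + C2*x^2


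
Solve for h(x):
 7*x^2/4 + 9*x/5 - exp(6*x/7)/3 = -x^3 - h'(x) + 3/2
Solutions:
 h(x) = C1 - x^4/4 - 7*x^3/12 - 9*x^2/10 + 3*x/2 + 7*exp(6*x/7)/18


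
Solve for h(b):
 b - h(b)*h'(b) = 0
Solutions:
 h(b) = -sqrt(C1 + b^2)
 h(b) = sqrt(C1 + b^2)


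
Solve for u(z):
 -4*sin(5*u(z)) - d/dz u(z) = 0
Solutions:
 u(z) = -acos((-C1 - exp(40*z))/(C1 - exp(40*z)))/5 + 2*pi/5
 u(z) = acos((-C1 - exp(40*z))/(C1 - exp(40*z)))/5


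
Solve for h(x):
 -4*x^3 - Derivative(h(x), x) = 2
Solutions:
 h(x) = C1 - x^4 - 2*x


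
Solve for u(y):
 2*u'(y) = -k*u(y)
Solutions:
 u(y) = C1*exp(-k*y/2)


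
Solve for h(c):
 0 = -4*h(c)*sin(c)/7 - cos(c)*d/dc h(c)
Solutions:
 h(c) = C1*cos(c)^(4/7)


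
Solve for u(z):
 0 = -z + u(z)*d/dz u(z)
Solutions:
 u(z) = -sqrt(C1 + z^2)
 u(z) = sqrt(C1 + z^2)


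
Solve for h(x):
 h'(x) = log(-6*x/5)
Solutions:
 h(x) = C1 + x*log(-x) + x*(-log(5) - 1 + log(6))


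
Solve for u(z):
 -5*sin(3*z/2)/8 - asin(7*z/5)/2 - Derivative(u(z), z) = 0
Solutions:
 u(z) = C1 - z*asin(7*z/5)/2 - sqrt(25 - 49*z^2)/14 + 5*cos(3*z/2)/12


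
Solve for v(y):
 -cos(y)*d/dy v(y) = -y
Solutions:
 v(y) = C1 + Integral(y/cos(y), y)


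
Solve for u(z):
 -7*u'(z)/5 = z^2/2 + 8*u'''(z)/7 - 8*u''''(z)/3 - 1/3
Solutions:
 u(z) = C1 + C2*exp(z*(-10^(2/3)*(49*sqrt(22089) + 7283)^(1/3) - 40*10^(1/3)/(49*sqrt(22089) + 7283)^(1/3) + 40)/280)*sin(10^(1/3)*sqrt(3)*z*(-10^(1/3)*(49*sqrt(22089) + 7283)^(1/3) + 40/(49*sqrt(22089) + 7283)^(1/3))/280) + C3*exp(z*(-10^(2/3)*(49*sqrt(22089) + 7283)^(1/3) - 40*10^(1/3)/(49*sqrt(22089) + 7283)^(1/3) + 40)/280)*cos(10^(1/3)*sqrt(3)*z*(-10^(1/3)*(49*sqrt(22089) + 7283)^(1/3) + 40/(49*sqrt(22089) + 7283)^(1/3))/280) + C4*exp(z*(40*10^(1/3)/(49*sqrt(22089) + 7283)^(1/3) + 20 + 10^(2/3)*(49*sqrt(22089) + 7283)^(1/3))/140) - 5*z^3/42 + 845*z/1029


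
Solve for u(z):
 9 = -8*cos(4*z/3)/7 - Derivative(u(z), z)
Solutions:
 u(z) = C1 - 9*z - 6*sin(4*z/3)/7


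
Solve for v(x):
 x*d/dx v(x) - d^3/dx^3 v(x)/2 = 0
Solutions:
 v(x) = C1 + Integral(C2*airyai(2^(1/3)*x) + C3*airybi(2^(1/3)*x), x)


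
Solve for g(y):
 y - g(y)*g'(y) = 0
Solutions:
 g(y) = -sqrt(C1 + y^2)
 g(y) = sqrt(C1 + y^2)


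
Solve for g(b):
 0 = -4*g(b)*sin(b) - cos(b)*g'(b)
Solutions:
 g(b) = C1*cos(b)^4


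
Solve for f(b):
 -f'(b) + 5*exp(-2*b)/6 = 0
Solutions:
 f(b) = C1 - 5*exp(-2*b)/12


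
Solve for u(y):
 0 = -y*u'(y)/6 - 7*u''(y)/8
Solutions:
 u(y) = C1 + C2*erf(sqrt(42)*y/21)


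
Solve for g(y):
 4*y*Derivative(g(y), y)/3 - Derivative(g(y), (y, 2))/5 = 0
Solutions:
 g(y) = C1 + C2*erfi(sqrt(30)*y/3)


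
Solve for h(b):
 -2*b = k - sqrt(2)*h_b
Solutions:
 h(b) = C1 + sqrt(2)*b^2/2 + sqrt(2)*b*k/2


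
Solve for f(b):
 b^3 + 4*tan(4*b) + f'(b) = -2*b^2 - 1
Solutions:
 f(b) = C1 - b^4/4 - 2*b^3/3 - b + log(cos(4*b))


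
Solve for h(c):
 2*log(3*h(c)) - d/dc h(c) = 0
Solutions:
 -Integral(1/(log(_y) + log(3)), (_y, h(c)))/2 = C1 - c


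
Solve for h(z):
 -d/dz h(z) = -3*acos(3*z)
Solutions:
 h(z) = C1 + 3*z*acos(3*z) - sqrt(1 - 9*z^2)


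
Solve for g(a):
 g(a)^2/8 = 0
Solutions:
 g(a) = 0


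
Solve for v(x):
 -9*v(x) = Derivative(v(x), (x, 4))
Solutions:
 v(x) = (C1*sin(sqrt(6)*x/2) + C2*cos(sqrt(6)*x/2))*exp(-sqrt(6)*x/2) + (C3*sin(sqrt(6)*x/2) + C4*cos(sqrt(6)*x/2))*exp(sqrt(6)*x/2)


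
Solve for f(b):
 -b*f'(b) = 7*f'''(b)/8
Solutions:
 f(b) = C1 + Integral(C2*airyai(-2*7^(2/3)*b/7) + C3*airybi(-2*7^(2/3)*b/7), b)


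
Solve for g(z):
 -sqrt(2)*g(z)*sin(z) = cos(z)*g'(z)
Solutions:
 g(z) = C1*cos(z)^(sqrt(2))


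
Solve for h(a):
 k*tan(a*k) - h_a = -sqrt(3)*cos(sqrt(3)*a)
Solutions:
 h(a) = C1 + k*Piecewise((-log(cos(a*k))/k, Ne(k, 0)), (0, True)) + sin(sqrt(3)*a)


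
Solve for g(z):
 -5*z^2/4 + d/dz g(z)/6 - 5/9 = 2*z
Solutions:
 g(z) = C1 + 5*z^3/2 + 6*z^2 + 10*z/3


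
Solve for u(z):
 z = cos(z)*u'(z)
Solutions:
 u(z) = C1 + Integral(z/cos(z), z)


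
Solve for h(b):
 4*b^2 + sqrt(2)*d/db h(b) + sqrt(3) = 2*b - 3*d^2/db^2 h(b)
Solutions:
 h(b) = C1 + C2*exp(-sqrt(2)*b/3) - 2*sqrt(2)*b^3/3 + sqrt(2)*b^2/2 + 6*b^2 - 18*sqrt(2)*b - 3*b - sqrt(6)*b/2


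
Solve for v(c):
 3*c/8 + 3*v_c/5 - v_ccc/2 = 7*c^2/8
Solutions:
 v(c) = C1 + C2*exp(-sqrt(30)*c/5) + C3*exp(sqrt(30)*c/5) + 35*c^3/72 - 5*c^2/16 + 175*c/72


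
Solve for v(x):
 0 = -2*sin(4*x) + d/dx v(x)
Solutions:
 v(x) = C1 - cos(4*x)/2


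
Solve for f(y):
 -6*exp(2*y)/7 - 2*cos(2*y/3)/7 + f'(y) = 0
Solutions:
 f(y) = C1 + 3*exp(2*y)/7 + 3*sin(2*y/3)/7
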